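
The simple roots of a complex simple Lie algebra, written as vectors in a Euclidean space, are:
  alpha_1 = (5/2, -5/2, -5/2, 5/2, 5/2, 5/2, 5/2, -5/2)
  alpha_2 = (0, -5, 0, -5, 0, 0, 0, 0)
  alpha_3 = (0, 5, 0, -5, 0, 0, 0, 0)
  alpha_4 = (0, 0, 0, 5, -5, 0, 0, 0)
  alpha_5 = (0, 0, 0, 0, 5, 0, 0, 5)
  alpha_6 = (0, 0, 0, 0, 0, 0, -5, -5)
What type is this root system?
Compute the Cartan integers a_ij = 2(alpha_i, alpha_j)/(alpha_j, alpha_j); the resulting 6x6 Cartan matrix is
[[2, 0, -1, 0, 0, 0], [0, 2, 0, -1, 0, 0], [-1, 0, 2, -1, 0, 0], [0, -1, -1, 2, -1, 0], [0, 0, 0, -1, 2, -1], [0, 0, 0, 0, -1, 2]].
All simple roots have the same length, so the diagram is simply laced. The associated Dynkin diagram is a chain of 5 nodes with one extra node attached to the third node from one end (E_6), so the type is E_6.

E6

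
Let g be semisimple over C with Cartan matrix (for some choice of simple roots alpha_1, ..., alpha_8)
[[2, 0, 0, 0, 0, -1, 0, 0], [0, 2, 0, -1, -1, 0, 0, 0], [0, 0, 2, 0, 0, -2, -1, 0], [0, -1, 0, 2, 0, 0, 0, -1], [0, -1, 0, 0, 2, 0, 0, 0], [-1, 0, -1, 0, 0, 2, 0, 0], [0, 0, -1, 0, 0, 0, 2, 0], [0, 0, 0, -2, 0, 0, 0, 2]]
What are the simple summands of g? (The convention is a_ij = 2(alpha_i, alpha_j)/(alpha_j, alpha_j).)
The diagram associated to this matrix has two connected components: the simple roots {alpha_2, alpha_4, alpha_5, alpha_8} form a chain of 4 nodes with a double edge at one end; the terminal node there is the unique long simple root (C_4), and {alpha_1, alpha_3, alpha_6, alpha_7} form a chain of 4 nodes with a double edge between the middle two (F_4). A semisimple Lie algebra decomposes uniquely as the direct sum of simple ideals, one per connected component of its Dynkin diagram, so g ≅ C_4 ⊕ F_4 (dimension 36 + 52 = 88).

C_4 (sp(8)) + F_4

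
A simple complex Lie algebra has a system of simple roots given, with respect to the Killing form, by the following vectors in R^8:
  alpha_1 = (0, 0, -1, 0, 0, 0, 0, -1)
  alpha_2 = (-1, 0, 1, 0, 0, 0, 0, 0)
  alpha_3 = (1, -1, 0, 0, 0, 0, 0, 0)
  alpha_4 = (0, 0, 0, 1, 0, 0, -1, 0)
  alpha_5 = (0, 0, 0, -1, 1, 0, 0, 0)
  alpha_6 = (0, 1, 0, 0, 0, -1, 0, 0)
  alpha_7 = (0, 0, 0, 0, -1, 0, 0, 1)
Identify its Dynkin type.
A_7

Compute the Cartan integers a_ij = 2(alpha_i, alpha_j)/(alpha_j, alpha_j); the resulting 7x7 Cartan matrix is
[[2, -1, 0, 0, 0, 0, -1], [-1, 2, -1, 0, 0, 0, 0], [0, -1, 2, 0, 0, -1, 0], [0, 0, 0, 2, -1, 0, 0], [0, 0, 0, -1, 2, 0, -1], [0, 0, -1, 0, 0, 2, 0], [-1, 0, 0, 0, -1, 0, 2]].
All simple roots have the same length, so the diagram is simply laced. The associated Dynkin diagram is a chain of 7 nodes with single edges (A_7), so the type is A_7 (the algebra sl(8)).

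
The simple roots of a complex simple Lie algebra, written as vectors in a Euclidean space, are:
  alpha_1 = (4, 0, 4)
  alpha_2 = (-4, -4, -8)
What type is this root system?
G_2

Compute the Cartan integers a_ij = 2(alpha_i, alpha_j)/(alpha_j, alpha_j); the resulting 2x2 Cartan matrix is
[[2, -1], [-3, 2]].
The roots have two lengths (squared-length ratio 3:1); the short ones are alpha_{1}. The associated Dynkin diagram is two nodes joined by a triple edge (G_2), so the type is G_2.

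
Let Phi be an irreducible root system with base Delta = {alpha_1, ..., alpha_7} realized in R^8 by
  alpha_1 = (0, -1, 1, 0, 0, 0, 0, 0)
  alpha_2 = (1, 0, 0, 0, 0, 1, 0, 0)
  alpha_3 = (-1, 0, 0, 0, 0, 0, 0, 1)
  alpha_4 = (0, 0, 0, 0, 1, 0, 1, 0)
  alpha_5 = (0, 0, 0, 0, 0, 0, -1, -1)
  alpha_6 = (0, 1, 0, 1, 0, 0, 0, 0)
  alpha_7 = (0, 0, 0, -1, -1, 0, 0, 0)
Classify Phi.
A_7

Compute the Cartan integers a_ij = 2(alpha_i, alpha_j)/(alpha_j, alpha_j); the resulting 7x7 Cartan matrix is
[[2, 0, 0, 0, 0, -1, 0], [0, 2, -1, 0, 0, 0, 0], [0, -1, 2, 0, -1, 0, 0], [0, 0, 0, 2, -1, 0, -1], [0, 0, -1, -1, 2, 0, 0], [-1, 0, 0, 0, 0, 2, -1], [0, 0, 0, -1, 0, -1, 2]].
All simple roots have the same length, so the diagram is simply laced. The associated Dynkin diagram is a chain of 7 nodes with single edges (A_7), so the type is A_7 (the algebra sl(8)).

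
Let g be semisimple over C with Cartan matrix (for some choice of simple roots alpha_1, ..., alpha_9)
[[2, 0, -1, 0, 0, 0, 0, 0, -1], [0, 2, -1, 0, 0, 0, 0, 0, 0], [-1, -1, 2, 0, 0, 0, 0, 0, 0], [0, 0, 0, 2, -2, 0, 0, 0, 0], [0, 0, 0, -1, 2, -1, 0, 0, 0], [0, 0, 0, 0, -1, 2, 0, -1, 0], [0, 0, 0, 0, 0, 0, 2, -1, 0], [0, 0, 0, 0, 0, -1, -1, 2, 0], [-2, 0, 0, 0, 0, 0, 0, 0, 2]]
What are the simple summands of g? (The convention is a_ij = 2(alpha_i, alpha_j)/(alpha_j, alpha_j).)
C4 ⊕ C5

The diagram associated to this matrix has two connected components: the simple roots {alpha_1, alpha_2, alpha_3, alpha_9} form a chain of 4 nodes with a double edge at one end; the terminal node there is the unique long simple root (C_4), and {alpha_4, alpha_5, alpha_6, alpha_7, alpha_8} form a chain of 5 nodes with a double edge at one end; the terminal node there is the unique long simple root (C_5). A semisimple Lie algebra decomposes uniquely as the direct sum of simple ideals, one per connected component of its Dynkin diagram, so g ≅ C_4 ⊕ C_5 (dimension 36 + 55 = 91).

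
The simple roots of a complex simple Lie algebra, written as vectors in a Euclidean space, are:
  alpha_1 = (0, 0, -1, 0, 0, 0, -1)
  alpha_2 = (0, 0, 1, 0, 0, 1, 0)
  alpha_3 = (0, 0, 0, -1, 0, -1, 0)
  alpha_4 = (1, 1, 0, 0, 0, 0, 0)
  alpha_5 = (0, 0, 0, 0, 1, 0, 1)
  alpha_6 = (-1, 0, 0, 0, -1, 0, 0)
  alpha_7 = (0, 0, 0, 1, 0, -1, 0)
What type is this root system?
D_7 (so(14))

Compute the Cartan integers a_ij = 2(alpha_i, alpha_j)/(alpha_j, alpha_j); the resulting 7x7 Cartan matrix is
[[2, -1, 0, 0, -1, 0, 0], [-1, 2, -1, 0, 0, 0, -1], [0, -1, 2, 0, 0, 0, 0], [0, 0, 0, 2, 0, -1, 0], [-1, 0, 0, 0, 2, -1, 0], [0, 0, 0, -1, -1, 2, 0], [0, -1, 0, 0, 0, 0, 2]].
All simple roots have the same length, so the diagram is simply laced. The associated Dynkin diagram is a chain of 5 nodes with a fork of two nodes at one end (D_7), so the type is D_7 (the algebra so(14)).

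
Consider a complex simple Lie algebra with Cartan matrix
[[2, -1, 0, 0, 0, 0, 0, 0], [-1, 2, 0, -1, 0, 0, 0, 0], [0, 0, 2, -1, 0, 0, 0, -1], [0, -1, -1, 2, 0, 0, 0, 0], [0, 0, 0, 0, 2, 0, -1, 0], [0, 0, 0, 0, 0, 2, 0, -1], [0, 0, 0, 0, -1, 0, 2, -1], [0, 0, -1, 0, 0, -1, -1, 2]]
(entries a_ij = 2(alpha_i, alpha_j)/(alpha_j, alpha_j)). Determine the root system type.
E8

The matrix has rank 8 with 2's on the diagonal. Reading the off-diagonal entries as Dynkin edges (a single edge where a_ij = a_ji = -1; a double or triple edge where a_ij * a_ji = 2 or 3), the diagram is a chain of 7 nodes with one extra node attached to the third node from one end (E_8). One simple-root ordering that puts it in standard form is (alpha_5, alpha_6, alpha_7, alpha_8, alpha_3, alpha_4, alpha_2, alpha_1). So the algebra is type E_8.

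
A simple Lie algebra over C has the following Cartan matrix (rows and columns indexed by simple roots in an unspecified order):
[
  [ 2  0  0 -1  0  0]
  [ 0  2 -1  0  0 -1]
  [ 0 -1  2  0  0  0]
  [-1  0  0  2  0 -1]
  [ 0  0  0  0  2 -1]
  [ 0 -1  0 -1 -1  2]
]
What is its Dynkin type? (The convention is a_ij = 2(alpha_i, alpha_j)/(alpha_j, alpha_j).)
The matrix has rank 6 with 2's on the diagonal. Reading the off-diagonal entries as Dynkin edges (a single edge where a_ij = a_ji = -1; a double or triple edge where a_ij * a_ji = 2 or 3), the diagram is a chain of 5 nodes with one extra node attached to the third node from one end (E_6). One simple-root ordering that puts it in standard form is (alpha_3, alpha_5, alpha_2, alpha_6, alpha_4, alpha_1). So the algebra is type E_6.

E6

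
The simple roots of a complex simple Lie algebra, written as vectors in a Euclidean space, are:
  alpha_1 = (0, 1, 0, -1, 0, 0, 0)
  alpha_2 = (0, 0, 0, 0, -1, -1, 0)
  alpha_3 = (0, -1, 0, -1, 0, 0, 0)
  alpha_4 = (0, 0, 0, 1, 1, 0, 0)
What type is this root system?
D4

Compute the Cartan integers a_ij = 2(alpha_i, alpha_j)/(alpha_j, alpha_j); the resulting 4x4 Cartan matrix is
[[2, 0, 0, -1], [0, 2, 0, -1], [0, 0, 2, -1], [-1, -1, -1, 2]].
All simple roots have the same length, so the diagram is simply laced. The associated Dynkin diagram is a chain of 2 nodes with a fork of two nodes at one end (D_4), so the type is D_4 (the algebra so(8)).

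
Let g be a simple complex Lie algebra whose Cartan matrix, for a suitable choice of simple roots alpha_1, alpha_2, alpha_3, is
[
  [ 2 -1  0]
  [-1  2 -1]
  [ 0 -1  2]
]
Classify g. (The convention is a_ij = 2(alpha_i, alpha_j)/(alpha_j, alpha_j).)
The matrix has rank 3 with 2's on the diagonal. Reading the off-diagonal entries as Dynkin edges (a single edge where a_ij = a_ji = -1; a double or triple edge where a_ij * a_ji = 2 or 3), the diagram is a chain of 3 nodes with single edges (A_3). One simple-root ordering that puts it in standard form is (alpha_1, alpha_2, alpha_3). So the algebra is type A_3, i.e. sl(4).

A_3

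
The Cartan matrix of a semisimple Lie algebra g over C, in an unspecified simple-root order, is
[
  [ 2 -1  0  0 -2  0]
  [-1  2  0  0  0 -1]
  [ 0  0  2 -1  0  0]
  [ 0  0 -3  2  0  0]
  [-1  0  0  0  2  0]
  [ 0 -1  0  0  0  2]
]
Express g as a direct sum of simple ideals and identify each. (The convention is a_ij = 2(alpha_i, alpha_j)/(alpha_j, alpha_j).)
The diagram associated to this matrix has two connected components: the simple roots {alpha_1, alpha_2, alpha_5, alpha_6} form a chain of 4 nodes with a double edge at one end; the terminal node there is the unique short simple root (B_4), and {alpha_3, alpha_4} form two nodes joined by a triple edge (G_2). A semisimple Lie algebra decomposes uniquely as the direct sum of simple ideals, one per connected component of its Dynkin diagram, so g ≅ B_4 ⊕ G_2 (dimension 36 + 14 = 50).

type B_4 ⊕ type G_2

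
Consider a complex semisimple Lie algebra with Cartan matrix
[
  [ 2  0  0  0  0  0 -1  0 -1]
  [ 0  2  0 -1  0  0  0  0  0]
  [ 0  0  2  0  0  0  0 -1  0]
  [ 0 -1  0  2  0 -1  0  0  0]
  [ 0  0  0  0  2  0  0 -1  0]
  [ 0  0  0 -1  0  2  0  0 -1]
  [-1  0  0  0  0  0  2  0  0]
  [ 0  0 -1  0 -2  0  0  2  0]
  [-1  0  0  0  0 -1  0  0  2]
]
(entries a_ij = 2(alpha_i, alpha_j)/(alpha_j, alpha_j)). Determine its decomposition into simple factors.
The diagram associated to this matrix has two connected components: the simple roots {alpha_1, alpha_2, alpha_4, alpha_6, alpha_7, alpha_9} form a chain of 6 nodes with single edges (A_6), and {alpha_3, alpha_5, alpha_8} form a chain of 3 nodes with a double edge at one end; the terminal node there is the unique short simple root (B_3). A semisimple Lie algebra decomposes uniquely as the direct sum of simple ideals, one per connected component of its Dynkin diagram, so g ≅ A_6 ⊕ B_3 (dimension 48 + 21 = 69).

A_6 (sl(7)) + B_3 (so(7))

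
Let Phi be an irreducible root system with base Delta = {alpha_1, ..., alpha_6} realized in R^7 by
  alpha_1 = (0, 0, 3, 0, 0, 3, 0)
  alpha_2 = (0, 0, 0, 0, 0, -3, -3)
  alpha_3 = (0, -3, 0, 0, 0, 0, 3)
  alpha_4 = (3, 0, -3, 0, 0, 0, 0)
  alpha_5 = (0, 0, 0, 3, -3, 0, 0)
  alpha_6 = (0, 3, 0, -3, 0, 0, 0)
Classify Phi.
type A_6

Compute the Cartan integers a_ij = 2(alpha_i, alpha_j)/(alpha_j, alpha_j); the resulting 6x6 Cartan matrix is
[[2, -1, 0, -1, 0, 0], [-1, 2, -1, 0, 0, 0], [0, -1, 2, 0, 0, -1], [-1, 0, 0, 2, 0, 0], [0, 0, 0, 0, 2, -1], [0, 0, -1, 0, -1, 2]].
All simple roots have the same length, so the diagram is simply laced. The associated Dynkin diagram is a chain of 6 nodes with single edges (A_6), so the type is A_6 (the algebra sl(7)).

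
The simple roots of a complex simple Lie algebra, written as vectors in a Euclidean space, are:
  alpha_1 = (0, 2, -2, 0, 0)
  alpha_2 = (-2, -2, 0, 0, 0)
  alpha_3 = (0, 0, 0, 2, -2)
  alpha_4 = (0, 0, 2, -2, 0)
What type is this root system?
Compute the Cartan integers a_ij = 2(alpha_i, alpha_j)/(alpha_j, alpha_j); the resulting 4x4 Cartan matrix is
[[2, -1, 0, -1], [-1, 2, 0, 0], [0, 0, 2, -1], [-1, 0, -1, 2]].
All simple roots have the same length, so the diagram is simply laced. The associated Dynkin diagram is a chain of 4 nodes with single edges (A_4), so the type is A_4 (the algebra sl(5)).

A_4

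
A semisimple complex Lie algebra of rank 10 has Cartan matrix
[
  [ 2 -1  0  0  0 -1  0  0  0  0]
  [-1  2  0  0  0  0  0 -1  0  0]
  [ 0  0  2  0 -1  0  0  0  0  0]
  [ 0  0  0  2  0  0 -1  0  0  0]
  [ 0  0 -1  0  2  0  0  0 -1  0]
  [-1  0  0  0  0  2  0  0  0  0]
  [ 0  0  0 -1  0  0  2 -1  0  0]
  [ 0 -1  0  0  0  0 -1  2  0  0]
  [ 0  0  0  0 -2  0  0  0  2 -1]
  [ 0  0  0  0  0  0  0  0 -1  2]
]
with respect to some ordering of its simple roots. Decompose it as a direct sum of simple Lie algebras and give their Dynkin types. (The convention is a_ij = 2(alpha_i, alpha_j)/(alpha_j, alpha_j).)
The diagram associated to this matrix has two connected components: the simple roots {alpha_1, alpha_2, alpha_4, alpha_6, alpha_7, alpha_8} form a chain of 6 nodes with single edges (A_6), and {alpha_3, alpha_5, alpha_9, alpha_10} form a chain of 4 nodes with a double edge between the middle two (F_4). A semisimple Lie algebra decomposes uniquely as the direct sum of simple ideals, one per connected component of its Dynkin diagram, so g ≅ A_6 ⊕ F_4 (dimension 48 + 52 = 100).

A_6 (sl(7)) ⊕ F_4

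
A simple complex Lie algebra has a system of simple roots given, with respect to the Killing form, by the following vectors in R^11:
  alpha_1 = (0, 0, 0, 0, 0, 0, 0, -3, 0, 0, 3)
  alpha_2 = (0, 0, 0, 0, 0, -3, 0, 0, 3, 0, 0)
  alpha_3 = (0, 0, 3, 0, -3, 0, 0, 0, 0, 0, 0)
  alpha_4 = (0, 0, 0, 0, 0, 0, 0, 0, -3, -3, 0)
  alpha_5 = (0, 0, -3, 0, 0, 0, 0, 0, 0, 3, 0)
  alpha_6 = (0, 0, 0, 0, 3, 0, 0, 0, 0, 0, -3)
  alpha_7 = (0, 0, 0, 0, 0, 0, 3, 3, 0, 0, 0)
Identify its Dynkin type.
type A_7

Compute the Cartan integers a_ij = 2(alpha_i, alpha_j)/(alpha_j, alpha_j); the resulting 7x7 Cartan matrix is
[[2, 0, 0, 0, 0, -1, -1], [0, 2, 0, -1, 0, 0, 0], [0, 0, 2, 0, -1, -1, 0], [0, -1, 0, 2, -1, 0, 0], [0, 0, -1, -1, 2, 0, 0], [-1, 0, -1, 0, 0, 2, 0], [-1, 0, 0, 0, 0, 0, 2]].
All simple roots have the same length, so the diagram is simply laced. The associated Dynkin diagram is a chain of 7 nodes with single edges (A_7), so the type is A_7 (the algebra sl(8)).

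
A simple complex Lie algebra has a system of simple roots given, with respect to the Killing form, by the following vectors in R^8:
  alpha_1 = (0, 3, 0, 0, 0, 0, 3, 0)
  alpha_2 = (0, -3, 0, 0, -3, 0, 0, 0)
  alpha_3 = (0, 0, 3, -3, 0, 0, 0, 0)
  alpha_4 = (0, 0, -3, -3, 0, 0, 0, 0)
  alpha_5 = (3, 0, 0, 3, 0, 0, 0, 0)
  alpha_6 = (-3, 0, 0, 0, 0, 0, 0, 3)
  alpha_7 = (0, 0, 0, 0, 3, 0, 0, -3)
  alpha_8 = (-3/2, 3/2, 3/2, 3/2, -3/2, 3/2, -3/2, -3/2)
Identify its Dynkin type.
E_8

Compute the Cartan integers a_ij = 2(alpha_i, alpha_j)/(alpha_j, alpha_j); the resulting 8x8 Cartan matrix is
[[2, -1, 0, 0, 0, 0, 0, 0], [-1, 2, 0, 0, 0, 0, -1, 0], [0, 0, 2, 0, -1, 0, 0, 0], [0, 0, 0, 2, -1, 0, 0, -1], [0, 0, -1, -1, 2, -1, 0, 0], [0, 0, 0, 0, -1, 2, -1, 0], [0, -1, 0, 0, 0, -1, 2, 0], [0, 0, 0, -1, 0, 0, 0, 2]].
All simple roots have the same length, so the diagram is simply laced. The associated Dynkin diagram is a chain of 7 nodes with one extra node attached to the third node from one end (E_8), so the type is E_8.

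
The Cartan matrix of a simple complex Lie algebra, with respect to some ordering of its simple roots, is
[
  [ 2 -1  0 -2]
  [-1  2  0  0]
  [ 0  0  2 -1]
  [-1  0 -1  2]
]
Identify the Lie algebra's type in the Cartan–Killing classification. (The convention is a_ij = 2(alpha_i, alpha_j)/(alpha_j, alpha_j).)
The matrix has rank 4 with 2's on the diagonal. Reading the off-diagonal entries as Dynkin edges (a single edge where a_ij = a_ji = -1; a double or triple edge where a_ij * a_ji = 2 or 3), the diagram is a chain of 4 nodes with a double edge between the middle two (F_4). One simple-root ordering that puts it in standard form is (alpha_2, alpha_1, alpha_4, alpha_3). So the algebra is type F_4.

type F_4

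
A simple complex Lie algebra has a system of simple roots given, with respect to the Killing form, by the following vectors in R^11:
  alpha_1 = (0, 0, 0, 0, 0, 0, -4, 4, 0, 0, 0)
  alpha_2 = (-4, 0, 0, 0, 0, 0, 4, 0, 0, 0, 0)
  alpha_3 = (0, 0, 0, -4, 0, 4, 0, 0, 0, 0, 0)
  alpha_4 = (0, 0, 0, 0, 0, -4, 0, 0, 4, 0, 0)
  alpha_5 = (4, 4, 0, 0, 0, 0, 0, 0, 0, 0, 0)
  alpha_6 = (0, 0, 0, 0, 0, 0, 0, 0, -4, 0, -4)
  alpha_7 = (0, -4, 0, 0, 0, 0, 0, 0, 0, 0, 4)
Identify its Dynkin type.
Compute the Cartan integers a_ij = 2(alpha_i, alpha_j)/(alpha_j, alpha_j); the resulting 7x7 Cartan matrix is
[[2, -1, 0, 0, 0, 0, 0], [-1, 2, 0, 0, -1, 0, 0], [0, 0, 2, -1, 0, 0, 0], [0, 0, -1, 2, 0, -1, 0], [0, -1, 0, 0, 2, 0, -1], [0, 0, 0, -1, 0, 2, -1], [0, 0, 0, 0, -1, -1, 2]].
All simple roots have the same length, so the diagram is simply laced. The associated Dynkin diagram is a chain of 7 nodes with single edges (A_7), so the type is A_7 (the algebra sl(8)).

type A_7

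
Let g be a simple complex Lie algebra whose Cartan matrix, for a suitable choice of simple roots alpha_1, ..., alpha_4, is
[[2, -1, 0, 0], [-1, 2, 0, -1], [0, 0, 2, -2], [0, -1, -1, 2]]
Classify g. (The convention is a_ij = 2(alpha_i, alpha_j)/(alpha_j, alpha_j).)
C4

The matrix has rank 4 with 2's on the diagonal. Reading the off-diagonal entries as Dynkin edges (a single edge where a_ij = a_ji = -1; a double or triple edge where a_ij * a_ji = 2 or 3), the diagram is a chain of 4 nodes with a double edge at one end; the terminal node there is the unique long simple root (C_4). One simple-root ordering that puts it in standard form is (alpha_1, alpha_2, alpha_4, alpha_3). So the algebra is type C_4, i.e. sp(8).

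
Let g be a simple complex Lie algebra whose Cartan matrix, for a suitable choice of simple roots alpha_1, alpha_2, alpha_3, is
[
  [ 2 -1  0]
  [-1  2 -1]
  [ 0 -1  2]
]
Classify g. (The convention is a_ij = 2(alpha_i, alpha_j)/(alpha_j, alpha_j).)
A_3 (sl(4))

The matrix has rank 3 with 2's on the diagonal. Reading the off-diagonal entries as Dynkin edges (a single edge where a_ij = a_ji = -1; a double or triple edge where a_ij * a_ji = 2 or 3), the diagram is a chain of 3 nodes with single edges (A_3). One simple-root ordering that puts it in standard form is (alpha_1, alpha_2, alpha_3). So the algebra is type A_3, i.e. sl(4).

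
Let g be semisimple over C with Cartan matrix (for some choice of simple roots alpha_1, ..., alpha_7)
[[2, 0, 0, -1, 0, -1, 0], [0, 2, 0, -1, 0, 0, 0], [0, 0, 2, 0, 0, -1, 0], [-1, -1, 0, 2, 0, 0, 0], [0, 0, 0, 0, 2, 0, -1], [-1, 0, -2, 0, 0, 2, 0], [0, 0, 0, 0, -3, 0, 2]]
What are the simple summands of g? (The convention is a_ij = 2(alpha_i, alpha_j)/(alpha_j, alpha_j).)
B_5 (so(11)) ⊕ G_2

The diagram associated to this matrix has two connected components: the simple roots {alpha_1, alpha_2, alpha_3, alpha_4, alpha_6} form a chain of 5 nodes with a double edge at one end; the terminal node there is the unique short simple root (B_5), and {alpha_5, alpha_7} form two nodes joined by a triple edge (G_2). A semisimple Lie algebra decomposes uniquely as the direct sum of simple ideals, one per connected component of its Dynkin diagram, so g ≅ B_5 ⊕ G_2 (dimension 55 + 14 = 69).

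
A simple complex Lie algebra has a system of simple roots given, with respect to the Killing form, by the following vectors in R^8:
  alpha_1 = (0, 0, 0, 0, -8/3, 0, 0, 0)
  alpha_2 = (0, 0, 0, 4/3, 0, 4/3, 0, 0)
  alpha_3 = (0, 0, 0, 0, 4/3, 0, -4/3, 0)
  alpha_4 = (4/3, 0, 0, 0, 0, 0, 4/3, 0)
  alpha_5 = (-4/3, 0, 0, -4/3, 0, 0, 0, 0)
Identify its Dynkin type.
C5

Compute the Cartan integers a_ij = 2(alpha_i, alpha_j)/(alpha_j, alpha_j); the resulting 5x5 Cartan matrix is
[[2, 0, -2, 0, 0], [0, 2, 0, 0, -1], [-1, 0, 2, -1, 0], [0, 0, -1, 2, -1], [0, -1, 0, -1, 2]].
The roots have two lengths (squared-length ratio 2:1); the short ones are alpha_{2,3,4,5}. The associated Dynkin diagram is a chain of 5 nodes with a double edge at one end; the terminal node there is the unique long simple root (C_5), so the type is C_5 (the algebra sp(10)).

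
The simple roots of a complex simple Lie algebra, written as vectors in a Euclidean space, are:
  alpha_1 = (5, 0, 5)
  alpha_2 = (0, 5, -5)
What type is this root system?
A_2

Compute the Cartan integers a_ij = 2(alpha_i, alpha_j)/(alpha_j, alpha_j); the resulting 2x2 Cartan matrix is
[[2, -1], [-1, 2]].
All simple roots have the same length, so the diagram is simply laced. The associated Dynkin diagram is a chain of 2 nodes with single edges (A_2), so the type is A_2 (the algebra sl(3)).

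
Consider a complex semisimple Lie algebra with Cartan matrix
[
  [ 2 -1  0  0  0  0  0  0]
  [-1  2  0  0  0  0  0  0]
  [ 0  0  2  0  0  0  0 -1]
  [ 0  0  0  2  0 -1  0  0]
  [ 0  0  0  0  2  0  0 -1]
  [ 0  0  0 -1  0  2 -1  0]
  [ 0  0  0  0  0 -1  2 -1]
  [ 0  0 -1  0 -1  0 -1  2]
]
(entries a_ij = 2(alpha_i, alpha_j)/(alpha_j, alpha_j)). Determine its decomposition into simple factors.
A2 ⊕ D6

The diagram associated to this matrix has two connected components: the simple roots {alpha_1, alpha_2} form a chain of 2 nodes with single edges (A_2), and {alpha_3, alpha_4, alpha_5, alpha_6, alpha_7, alpha_8} form a chain of 4 nodes with a fork of two nodes at one end (D_6). A semisimple Lie algebra decomposes uniquely as the direct sum of simple ideals, one per connected component of its Dynkin diagram, so g ≅ A_2 ⊕ D_6 (dimension 8 + 66 = 74).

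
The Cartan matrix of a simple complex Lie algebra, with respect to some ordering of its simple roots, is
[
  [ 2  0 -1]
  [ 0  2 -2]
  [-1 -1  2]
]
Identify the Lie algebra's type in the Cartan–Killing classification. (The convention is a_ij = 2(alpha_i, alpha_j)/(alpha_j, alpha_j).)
C3

The matrix has rank 3 with 2's on the diagonal. Reading the off-diagonal entries as Dynkin edges (a single edge where a_ij = a_ji = -1; a double or triple edge where a_ij * a_ji = 2 or 3), the diagram is a chain of 3 nodes with a double edge at one end; the terminal node there is the unique long simple root (C_3). One simple-root ordering that puts it in standard form is (alpha_1, alpha_3, alpha_2). So the algebra is type C_3, i.e. sp(6).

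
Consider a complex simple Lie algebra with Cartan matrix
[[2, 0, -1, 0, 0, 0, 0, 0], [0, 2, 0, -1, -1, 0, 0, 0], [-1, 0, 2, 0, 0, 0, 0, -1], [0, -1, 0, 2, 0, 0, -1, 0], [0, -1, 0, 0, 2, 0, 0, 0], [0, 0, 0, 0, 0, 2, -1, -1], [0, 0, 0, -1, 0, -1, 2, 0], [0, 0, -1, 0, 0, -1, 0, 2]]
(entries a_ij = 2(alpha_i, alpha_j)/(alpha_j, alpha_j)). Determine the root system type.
type A_8

The matrix has rank 8 with 2's on the diagonal. Reading the off-diagonal entries as Dynkin edges (a single edge where a_ij = a_ji = -1; a double or triple edge where a_ij * a_ji = 2 or 3), the diagram is a chain of 8 nodes with single edges (A_8). One simple-root ordering that puts it in standard form is (alpha_5, alpha_2, alpha_4, alpha_7, alpha_6, alpha_8, alpha_3, alpha_1). So the algebra is type A_8, i.e. sl(9).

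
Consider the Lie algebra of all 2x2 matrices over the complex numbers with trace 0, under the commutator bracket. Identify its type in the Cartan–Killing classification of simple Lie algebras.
This is sl(2), which has dimension 2^2 - 1 = 3 and rank 2 - 1 = 1 (a Cartan subalgebra is the diagonal traceless matrices). In the classification of classical Lie algebras, the special linear algebra sl(n+1) has type A_n; here n = 1, so the Dynkin diagram is a chain of 1 nodes with single edges (A_1). Hence the type is A_1.

type A_1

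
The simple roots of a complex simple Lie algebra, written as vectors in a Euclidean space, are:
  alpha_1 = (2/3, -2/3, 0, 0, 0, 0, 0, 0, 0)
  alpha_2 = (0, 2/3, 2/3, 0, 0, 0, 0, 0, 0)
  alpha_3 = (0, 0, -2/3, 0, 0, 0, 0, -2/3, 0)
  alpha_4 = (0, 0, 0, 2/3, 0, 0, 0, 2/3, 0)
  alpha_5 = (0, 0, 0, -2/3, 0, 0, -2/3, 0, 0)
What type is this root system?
type A_5

Compute the Cartan integers a_ij = 2(alpha_i, alpha_j)/(alpha_j, alpha_j); the resulting 5x5 Cartan matrix is
[[2, -1, 0, 0, 0], [-1, 2, -1, 0, 0], [0, -1, 2, -1, 0], [0, 0, -1, 2, -1], [0, 0, 0, -1, 2]].
All simple roots have the same length, so the diagram is simply laced. The associated Dynkin diagram is a chain of 5 nodes with single edges (A_5), so the type is A_5 (the algebra sl(6)).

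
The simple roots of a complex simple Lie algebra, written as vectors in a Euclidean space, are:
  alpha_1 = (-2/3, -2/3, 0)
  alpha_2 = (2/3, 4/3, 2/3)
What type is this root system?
Compute the Cartan integers a_ij = 2(alpha_i, alpha_j)/(alpha_j, alpha_j); the resulting 2x2 Cartan matrix is
[[2, -1], [-3, 2]].
The roots have two lengths (squared-length ratio 3:1); the short ones are alpha_{1}. The associated Dynkin diagram is two nodes joined by a triple edge (G_2), so the type is G_2.

G_2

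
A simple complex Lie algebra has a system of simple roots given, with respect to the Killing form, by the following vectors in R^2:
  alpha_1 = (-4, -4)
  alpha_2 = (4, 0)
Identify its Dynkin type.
Compute the Cartan integers a_ij = 2(alpha_i, alpha_j)/(alpha_j, alpha_j); the resulting 2x2 Cartan matrix is
[[2, -2], [-1, 2]].
The roots have two lengths (squared-length ratio 2:1); the short ones are alpha_{2}. The associated Dynkin diagram is a chain of 2 nodes with a double edge at one end; the terminal node there is the unique short simple root (B_2), so the type is B_2 (the algebra so(5)).

B_2 (so(5))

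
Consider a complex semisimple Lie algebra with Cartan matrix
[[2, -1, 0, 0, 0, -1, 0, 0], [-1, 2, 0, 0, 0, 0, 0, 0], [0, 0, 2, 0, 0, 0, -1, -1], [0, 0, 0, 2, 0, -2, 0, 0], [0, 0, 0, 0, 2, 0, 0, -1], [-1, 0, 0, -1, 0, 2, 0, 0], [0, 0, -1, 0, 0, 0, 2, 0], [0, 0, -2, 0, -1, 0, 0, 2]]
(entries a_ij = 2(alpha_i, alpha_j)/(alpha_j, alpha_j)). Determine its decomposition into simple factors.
The diagram associated to this matrix has two connected components: the simple roots {alpha_1, alpha_2, alpha_4, alpha_6} form a chain of 4 nodes with a double edge at one end; the terminal node there is the unique long simple root (C_4), and {alpha_3, alpha_5, alpha_7, alpha_8} form a chain of 4 nodes with a double edge between the middle two (F_4). A semisimple Lie algebra decomposes uniquely as the direct sum of simple ideals, one per connected component of its Dynkin diagram, so g ≅ C_4 ⊕ F_4 (dimension 36 + 52 = 88).

C_4 + F_4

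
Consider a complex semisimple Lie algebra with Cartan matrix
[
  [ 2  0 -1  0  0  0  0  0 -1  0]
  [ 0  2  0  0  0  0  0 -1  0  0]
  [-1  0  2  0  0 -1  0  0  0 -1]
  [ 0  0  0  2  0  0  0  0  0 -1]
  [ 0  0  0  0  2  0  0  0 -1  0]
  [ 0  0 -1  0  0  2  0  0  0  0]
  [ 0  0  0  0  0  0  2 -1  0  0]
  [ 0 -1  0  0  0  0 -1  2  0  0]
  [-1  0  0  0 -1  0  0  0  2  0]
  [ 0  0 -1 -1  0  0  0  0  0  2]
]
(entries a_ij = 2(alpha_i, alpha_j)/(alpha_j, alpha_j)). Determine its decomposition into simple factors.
A_3 + E_7

The diagram associated to this matrix has two connected components: the simple roots {alpha_2, alpha_7, alpha_8} form a chain of 3 nodes with single edges (A_3), and {alpha_1, alpha_3, alpha_4, alpha_5, alpha_6, alpha_9, alpha_10} form a chain of 6 nodes with one extra node attached to the third node from one end (E_7). A semisimple Lie algebra decomposes uniquely as the direct sum of simple ideals, one per connected component of its Dynkin diagram, so g ≅ A_3 ⊕ E_7 (dimension 15 + 133 = 148).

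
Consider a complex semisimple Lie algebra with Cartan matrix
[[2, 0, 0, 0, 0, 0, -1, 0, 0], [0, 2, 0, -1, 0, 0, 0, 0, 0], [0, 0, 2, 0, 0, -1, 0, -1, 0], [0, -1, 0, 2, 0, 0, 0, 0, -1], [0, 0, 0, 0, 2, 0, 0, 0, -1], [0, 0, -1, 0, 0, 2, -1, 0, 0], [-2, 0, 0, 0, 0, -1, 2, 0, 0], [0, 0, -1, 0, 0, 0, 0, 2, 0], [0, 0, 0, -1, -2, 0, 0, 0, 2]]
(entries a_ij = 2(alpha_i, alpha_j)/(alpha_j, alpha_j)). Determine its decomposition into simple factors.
The diagram associated to this matrix has two connected components: the simple roots {alpha_2, alpha_4, alpha_5, alpha_9} form a chain of 4 nodes with a double edge at one end; the terminal node there is the unique short simple root (B_4), and {alpha_1, alpha_3, alpha_6, alpha_7, alpha_8} form a chain of 5 nodes with a double edge at one end; the terminal node there is the unique short simple root (B_5). A semisimple Lie algebra decomposes uniquely as the direct sum of simple ideals, one per connected component of its Dynkin diagram, so g ≅ B_4 ⊕ B_5 (dimension 36 + 55 = 91).

B4 + B5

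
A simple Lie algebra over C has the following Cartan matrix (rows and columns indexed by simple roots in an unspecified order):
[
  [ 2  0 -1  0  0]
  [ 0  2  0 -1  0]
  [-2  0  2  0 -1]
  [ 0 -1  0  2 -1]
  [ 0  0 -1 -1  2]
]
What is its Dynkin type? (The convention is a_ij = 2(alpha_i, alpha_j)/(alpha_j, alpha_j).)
The matrix has rank 5 with 2's on the diagonal. Reading the off-diagonal entries as Dynkin edges (a single edge where a_ij = a_ji = -1; a double or triple edge where a_ij * a_ji = 2 or 3), the diagram is a chain of 5 nodes with a double edge at one end; the terminal node there is the unique short simple root (B_5). One simple-root ordering that puts it in standard form is (alpha_2, alpha_4, alpha_5, alpha_3, alpha_1). So the algebra is type B_5, i.e. so(11).

type B_5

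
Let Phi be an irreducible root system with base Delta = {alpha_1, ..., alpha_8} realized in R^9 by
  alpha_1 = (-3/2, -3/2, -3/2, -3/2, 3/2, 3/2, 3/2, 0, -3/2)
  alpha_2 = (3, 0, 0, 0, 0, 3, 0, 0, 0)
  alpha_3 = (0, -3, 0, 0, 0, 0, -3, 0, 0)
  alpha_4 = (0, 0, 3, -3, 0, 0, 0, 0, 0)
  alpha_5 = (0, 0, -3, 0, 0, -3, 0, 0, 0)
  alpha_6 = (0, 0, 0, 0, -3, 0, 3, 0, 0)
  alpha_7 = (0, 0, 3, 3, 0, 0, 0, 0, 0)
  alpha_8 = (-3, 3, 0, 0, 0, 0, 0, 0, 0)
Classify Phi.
Compute the Cartan integers a_ij = 2(alpha_i, alpha_j)/(alpha_j, alpha_j); the resulting 8x8 Cartan matrix is
[[2, 0, 0, 0, 0, 0, -1, 0], [0, 2, 0, 0, -1, 0, 0, -1], [0, 0, 2, 0, 0, -1, 0, -1], [0, 0, 0, 2, -1, 0, 0, 0], [0, -1, 0, -1, 2, 0, -1, 0], [0, 0, -1, 0, 0, 2, 0, 0], [-1, 0, 0, 0, -1, 0, 2, 0], [0, -1, -1, 0, 0, 0, 0, 2]].
All simple roots have the same length, so the diagram is simply laced. The associated Dynkin diagram is a chain of 7 nodes with one extra node attached to the third node from one end (E_8), so the type is E_8.

E8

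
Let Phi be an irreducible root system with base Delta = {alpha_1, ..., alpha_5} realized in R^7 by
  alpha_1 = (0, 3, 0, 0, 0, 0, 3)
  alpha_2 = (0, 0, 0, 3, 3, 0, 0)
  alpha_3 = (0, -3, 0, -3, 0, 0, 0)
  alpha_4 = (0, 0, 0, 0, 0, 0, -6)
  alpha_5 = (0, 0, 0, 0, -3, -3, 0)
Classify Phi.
C5

Compute the Cartan integers a_ij = 2(alpha_i, alpha_j)/(alpha_j, alpha_j); the resulting 5x5 Cartan matrix is
[[2, 0, -1, -1, 0], [0, 2, -1, 0, -1], [-1, -1, 2, 0, 0], [-2, 0, 0, 2, 0], [0, -1, 0, 0, 2]].
The roots have two lengths (squared-length ratio 2:1); the short ones are alpha_{1,2,3,5}. The associated Dynkin diagram is a chain of 5 nodes with a double edge at one end; the terminal node there is the unique long simple root (C_5), so the type is C_5 (the algebra sp(10)).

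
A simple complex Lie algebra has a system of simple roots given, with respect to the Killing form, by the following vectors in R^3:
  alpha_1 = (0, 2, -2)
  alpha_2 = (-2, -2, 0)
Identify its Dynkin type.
A_2

Compute the Cartan integers a_ij = 2(alpha_i, alpha_j)/(alpha_j, alpha_j); the resulting 2x2 Cartan matrix is
[[2, -1], [-1, 2]].
All simple roots have the same length, so the diagram is simply laced. The associated Dynkin diagram is a chain of 2 nodes with single edges (A_2), so the type is A_2 (the algebra sl(3)).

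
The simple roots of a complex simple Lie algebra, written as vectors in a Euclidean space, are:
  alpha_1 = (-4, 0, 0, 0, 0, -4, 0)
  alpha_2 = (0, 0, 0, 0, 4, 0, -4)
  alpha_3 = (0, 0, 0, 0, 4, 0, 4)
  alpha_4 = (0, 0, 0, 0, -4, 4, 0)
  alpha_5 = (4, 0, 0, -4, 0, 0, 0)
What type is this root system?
Compute the Cartan integers a_ij = 2(alpha_i, alpha_j)/(alpha_j, alpha_j); the resulting 5x5 Cartan matrix is
[[2, 0, 0, -1, -1], [0, 2, 0, -1, 0], [0, 0, 2, -1, 0], [-1, -1, -1, 2, 0], [-1, 0, 0, 0, 2]].
All simple roots have the same length, so the diagram is simply laced. The associated Dynkin diagram is a chain of 3 nodes with a fork of two nodes at one end (D_5), so the type is D_5 (the algebra so(10)).

type D_5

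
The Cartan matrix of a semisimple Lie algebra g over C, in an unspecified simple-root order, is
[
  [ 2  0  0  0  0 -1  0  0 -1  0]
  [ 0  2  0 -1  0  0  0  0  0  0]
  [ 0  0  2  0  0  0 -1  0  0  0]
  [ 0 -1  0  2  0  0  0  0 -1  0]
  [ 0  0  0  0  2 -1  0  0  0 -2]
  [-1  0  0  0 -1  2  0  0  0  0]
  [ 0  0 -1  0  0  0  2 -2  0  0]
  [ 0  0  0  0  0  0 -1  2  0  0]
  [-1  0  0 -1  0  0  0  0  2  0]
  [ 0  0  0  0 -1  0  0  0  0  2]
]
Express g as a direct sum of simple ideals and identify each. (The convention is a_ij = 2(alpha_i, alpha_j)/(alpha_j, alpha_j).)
B_3 (so(7)) + B_7 (so(15))

The diagram associated to this matrix has two connected components: the simple roots {alpha_3, alpha_7, alpha_8} form a chain of 3 nodes with a double edge at one end; the terminal node there is the unique short simple root (B_3), and {alpha_1, alpha_2, alpha_4, alpha_5, alpha_6, alpha_9, alpha_10} form a chain of 7 nodes with a double edge at one end; the terminal node there is the unique short simple root (B_7). A semisimple Lie algebra decomposes uniquely as the direct sum of simple ideals, one per connected component of its Dynkin diagram, so g ≅ B_3 ⊕ B_7 (dimension 21 + 105 = 126).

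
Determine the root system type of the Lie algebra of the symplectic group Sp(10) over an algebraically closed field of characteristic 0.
C5

This is sp(10), which has dimension 10(10+1)/2 = 55 and rank 10/2 = 5. In the classification of classical Lie algebras, the symplectic algebra sp(2n) has type C_n; here n = 5, so the Dynkin diagram is a chain of 5 nodes with a double edge at one end; the terminal node there is the unique long simple root (C_5). Hence the type is C_5.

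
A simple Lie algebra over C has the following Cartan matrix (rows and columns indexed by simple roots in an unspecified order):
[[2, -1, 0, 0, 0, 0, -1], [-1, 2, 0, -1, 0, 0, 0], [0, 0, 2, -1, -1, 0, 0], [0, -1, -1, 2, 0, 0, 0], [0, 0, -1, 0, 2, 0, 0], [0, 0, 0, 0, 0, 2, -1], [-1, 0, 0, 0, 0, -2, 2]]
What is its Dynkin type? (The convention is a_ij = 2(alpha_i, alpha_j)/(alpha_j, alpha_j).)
The matrix has rank 7 with 2's on the diagonal. Reading the off-diagonal entries as Dynkin edges (a single edge where a_ij = a_ji = -1; a double or triple edge where a_ij * a_ji = 2 or 3), the diagram is a chain of 7 nodes with a double edge at one end; the terminal node there is the unique short simple root (B_7). One simple-root ordering that puts it in standard form is (alpha_5, alpha_3, alpha_4, alpha_2, alpha_1, alpha_7, alpha_6). So the algebra is type B_7, i.e. so(15).

B_7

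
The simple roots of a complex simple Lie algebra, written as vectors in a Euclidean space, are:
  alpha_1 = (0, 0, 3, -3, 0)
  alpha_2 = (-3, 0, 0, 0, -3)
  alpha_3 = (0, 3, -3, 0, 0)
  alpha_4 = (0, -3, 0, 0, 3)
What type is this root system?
type A_4

Compute the Cartan integers a_ij = 2(alpha_i, alpha_j)/(alpha_j, alpha_j); the resulting 4x4 Cartan matrix is
[[2, 0, -1, 0], [0, 2, 0, -1], [-1, 0, 2, -1], [0, -1, -1, 2]].
All simple roots have the same length, so the diagram is simply laced. The associated Dynkin diagram is a chain of 4 nodes with single edges (A_4), so the type is A_4 (the algebra sl(5)).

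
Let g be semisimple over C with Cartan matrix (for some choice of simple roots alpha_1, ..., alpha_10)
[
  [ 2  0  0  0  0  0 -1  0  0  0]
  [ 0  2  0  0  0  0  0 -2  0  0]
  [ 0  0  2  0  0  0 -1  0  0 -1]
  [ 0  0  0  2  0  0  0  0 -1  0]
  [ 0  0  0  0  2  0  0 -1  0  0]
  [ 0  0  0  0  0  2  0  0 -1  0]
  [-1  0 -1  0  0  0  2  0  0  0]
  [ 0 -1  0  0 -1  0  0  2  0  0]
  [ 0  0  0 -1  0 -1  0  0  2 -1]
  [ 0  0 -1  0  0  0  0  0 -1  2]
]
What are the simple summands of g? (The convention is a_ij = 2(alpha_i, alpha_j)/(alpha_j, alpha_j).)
C3 ⊕ D7

The diagram associated to this matrix has two connected components: the simple roots {alpha_2, alpha_5, alpha_8} form a chain of 3 nodes with a double edge at one end; the terminal node there is the unique long simple root (C_3), and {alpha_1, alpha_3, alpha_4, alpha_6, alpha_7, alpha_9, alpha_10} form a chain of 5 nodes with a fork of two nodes at one end (D_7). A semisimple Lie algebra decomposes uniquely as the direct sum of simple ideals, one per connected component of its Dynkin diagram, so g ≅ C_3 ⊕ D_7 (dimension 21 + 91 = 112).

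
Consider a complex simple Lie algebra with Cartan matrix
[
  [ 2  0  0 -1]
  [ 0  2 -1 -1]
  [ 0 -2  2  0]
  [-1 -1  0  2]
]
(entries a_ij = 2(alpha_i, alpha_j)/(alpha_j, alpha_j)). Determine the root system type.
The matrix has rank 4 with 2's on the diagonal. Reading the off-diagonal entries as Dynkin edges (a single edge where a_ij = a_ji = -1; a double or triple edge where a_ij * a_ji = 2 or 3), the diagram is a chain of 4 nodes with a double edge at one end; the terminal node there is the unique long simple root (C_4). One simple-root ordering that puts it in standard form is (alpha_1, alpha_4, alpha_2, alpha_3). So the algebra is type C_4, i.e. sp(8).

type C_4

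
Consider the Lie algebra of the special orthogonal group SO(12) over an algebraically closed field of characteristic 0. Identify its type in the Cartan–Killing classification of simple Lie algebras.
D_6 (so(12))

This is so(12) with 12 even, which has dimension 12(12-1)/2 = 66 and rank 12/2 = 6. In the classification of classical Lie algebras, the orthogonal algebra so(2n) in an even number of variables has type D_n; here n = 6, so the Dynkin diagram is a chain of 4 nodes with a fork of two nodes at one end (D_6). Hence the type is D_6.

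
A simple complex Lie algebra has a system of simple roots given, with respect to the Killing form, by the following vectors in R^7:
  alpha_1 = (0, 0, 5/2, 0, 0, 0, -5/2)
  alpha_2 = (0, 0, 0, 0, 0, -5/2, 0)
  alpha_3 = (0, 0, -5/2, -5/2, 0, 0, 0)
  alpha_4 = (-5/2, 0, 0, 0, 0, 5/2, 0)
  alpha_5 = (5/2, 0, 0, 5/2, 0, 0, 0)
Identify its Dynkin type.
B_5 (so(11))

Compute the Cartan integers a_ij = 2(alpha_i, alpha_j)/(alpha_j, alpha_j); the resulting 5x5 Cartan matrix is
[[2, 0, -1, 0, 0], [0, 2, 0, -1, 0], [-1, 0, 2, 0, -1], [0, -2, 0, 2, -1], [0, 0, -1, -1, 2]].
The roots have two lengths (squared-length ratio 2:1); the short ones are alpha_{2}. The associated Dynkin diagram is a chain of 5 nodes with a double edge at one end; the terminal node there is the unique short simple root (B_5), so the type is B_5 (the algebra so(11)).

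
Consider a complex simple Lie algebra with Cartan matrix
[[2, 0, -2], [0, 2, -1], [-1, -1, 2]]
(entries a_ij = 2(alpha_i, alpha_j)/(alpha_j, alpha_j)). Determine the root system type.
The matrix has rank 3 with 2's on the diagonal. Reading the off-diagonal entries as Dynkin edges (a single edge where a_ij = a_ji = -1; a double or triple edge where a_ij * a_ji = 2 or 3), the diagram is a chain of 3 nodes with a double edge at one end; the terminal node there is the unique long simple root (C_3). One simple-root ordering that puts it in standard form is (alpha_2, alpha_3, alpha_1). So the algebra is type C_3, i.e. sp(6).

C_3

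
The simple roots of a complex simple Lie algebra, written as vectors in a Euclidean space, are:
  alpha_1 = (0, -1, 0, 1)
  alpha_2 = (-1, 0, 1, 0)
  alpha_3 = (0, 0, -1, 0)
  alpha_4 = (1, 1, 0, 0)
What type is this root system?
Compute the Cartan integers a_ij = 2(alpha_i, alpha_j)/(alpha_j, alpha_j); the resulting 4x4 Cartan matrix is
[[2, 0, 0, -1], [0, 2, -2, -1], [0, -1, 2, 0], [-1, -1, 0, 2]].
The roots have two lengths (squared-length ratio 2:1); the short ones are alpha_{3}. The associated Dynkin diagram is a chain of 4 nodes with a double edge at one end; the terminal node there is the unique short simple root (B_4), so the type is B_4 (the algebra so(9)).

B_4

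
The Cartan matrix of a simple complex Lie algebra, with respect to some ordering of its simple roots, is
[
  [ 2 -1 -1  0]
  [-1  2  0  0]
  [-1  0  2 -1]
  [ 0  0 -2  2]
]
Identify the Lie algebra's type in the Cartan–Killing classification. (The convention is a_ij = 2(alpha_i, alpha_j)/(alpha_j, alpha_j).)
type C_4

The matrix has rank 4 with 2's on the diagonal. Reading the off-diagonal entries as Dynkin edges (a single edge where a_ij = a_ji = -1; a double or triple edge where a_ij * a_ji = 2 or 3), the diagram is a chain of 4 nodes with a double edge at one end; the terminal node there is the unique long simple root (C_4). One simple-root ordering that puts it in standard form is (alpha_2, alpha_1, alpha_3, alpha_4). So the algebra is type C_4, i.e. sp(8).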